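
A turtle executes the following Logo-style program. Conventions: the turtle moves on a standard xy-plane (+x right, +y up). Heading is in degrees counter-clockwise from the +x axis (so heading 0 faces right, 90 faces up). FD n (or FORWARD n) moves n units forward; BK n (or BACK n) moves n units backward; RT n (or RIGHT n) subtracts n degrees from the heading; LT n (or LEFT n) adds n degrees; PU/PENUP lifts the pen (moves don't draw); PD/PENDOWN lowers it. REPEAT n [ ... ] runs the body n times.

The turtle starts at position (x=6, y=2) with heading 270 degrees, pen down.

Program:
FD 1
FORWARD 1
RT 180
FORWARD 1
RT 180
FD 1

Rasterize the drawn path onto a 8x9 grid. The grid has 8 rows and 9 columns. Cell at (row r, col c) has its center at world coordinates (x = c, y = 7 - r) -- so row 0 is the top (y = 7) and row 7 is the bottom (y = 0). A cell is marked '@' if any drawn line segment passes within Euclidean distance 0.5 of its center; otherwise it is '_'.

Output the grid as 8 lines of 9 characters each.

Answer: _________
_________
_________
_________
_________
______@__
______@__
______@__

Derivation:
Segment 0: (6,2) -> (6,1)
Segment 1: (6,1) -> (6,0)
Segment 2: (6,0) -> (6,1)
Segment 3: (6,1) -> (6,0)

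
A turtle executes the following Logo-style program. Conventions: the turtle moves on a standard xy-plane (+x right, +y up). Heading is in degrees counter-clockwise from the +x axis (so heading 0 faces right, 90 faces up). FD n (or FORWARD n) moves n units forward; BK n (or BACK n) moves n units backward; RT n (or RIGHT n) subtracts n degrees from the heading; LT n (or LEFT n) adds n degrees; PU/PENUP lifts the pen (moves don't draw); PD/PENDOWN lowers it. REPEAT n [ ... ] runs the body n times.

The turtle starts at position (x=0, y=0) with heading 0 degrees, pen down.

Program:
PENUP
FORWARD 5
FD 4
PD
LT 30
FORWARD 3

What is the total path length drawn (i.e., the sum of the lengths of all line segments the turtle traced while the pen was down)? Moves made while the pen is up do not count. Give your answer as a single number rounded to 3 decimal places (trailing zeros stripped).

Answer: 3

Derivation:
Executing turtle program step by step:
Start: pos=(0,0), heading=0, pen down
PU: pen up
FD 5: (0,0) -> (5,0) [heading=0, move]
FD 4: (5,0) -> (9,0) [heading=0, move]
PD: pen down
LT 30: heading 0 -> 30
FD 3: (9,0) -> (11.598,1.5) [heading=30, draw]
Final: pos=(11.598,1.5), heading=30, 1 segment(s) drawn

Segment lengths:
  seg 1: (9,0) -> (11.598,1.5), length = 3
Total = 3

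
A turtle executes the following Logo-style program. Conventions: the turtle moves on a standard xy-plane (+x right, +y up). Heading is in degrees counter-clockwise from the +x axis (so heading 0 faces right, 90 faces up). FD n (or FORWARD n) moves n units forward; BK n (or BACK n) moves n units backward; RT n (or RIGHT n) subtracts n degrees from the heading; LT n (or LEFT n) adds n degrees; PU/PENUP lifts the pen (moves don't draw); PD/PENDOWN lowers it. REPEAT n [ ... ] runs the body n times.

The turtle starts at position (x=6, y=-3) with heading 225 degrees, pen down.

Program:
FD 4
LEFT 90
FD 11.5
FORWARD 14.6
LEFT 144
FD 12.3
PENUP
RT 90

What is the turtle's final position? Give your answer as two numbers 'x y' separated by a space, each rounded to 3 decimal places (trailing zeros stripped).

Executing turtle program step by step:
Start: pos=(6,-3), heading=225, pen down
FD 4: (6,-3) -> (3.172,-5.828) [heading=225, draw]
LT 90: heading 225 -> 315
FD 11.5: (3.172,-5.828) -> (11.303,-13.96) [heading=315, draw]
FD 14.6: (11.303,-13.96) -> (21.627,-24.284) [heading=315, draw]
LT 144: heading 315 -> 99
FD 12.3: (21.627,-24.284) -> (19.703,-12.135) [heading=99, draw]
PU: pen up
RT 90: heading 99 -> 9
Final: pos=(19.703,-12.135), heading=9, 4 segment(s) drawn

Answer: 19.703 -12.135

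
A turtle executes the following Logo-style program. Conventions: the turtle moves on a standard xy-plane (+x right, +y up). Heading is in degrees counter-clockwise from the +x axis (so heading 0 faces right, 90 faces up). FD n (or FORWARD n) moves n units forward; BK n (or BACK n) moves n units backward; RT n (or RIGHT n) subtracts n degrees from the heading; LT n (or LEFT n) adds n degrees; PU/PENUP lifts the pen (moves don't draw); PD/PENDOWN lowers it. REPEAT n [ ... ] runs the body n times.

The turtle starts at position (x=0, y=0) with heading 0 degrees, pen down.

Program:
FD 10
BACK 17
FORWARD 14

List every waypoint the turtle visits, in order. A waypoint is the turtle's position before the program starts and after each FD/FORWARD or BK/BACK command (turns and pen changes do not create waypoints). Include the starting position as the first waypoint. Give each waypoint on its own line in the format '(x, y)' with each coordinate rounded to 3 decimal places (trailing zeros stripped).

Executing turtle program step by step:
Start: pos=(0,0), heading=0, pen down
FD 10: (0,0) -> (10,0) [heading=0, draw]
BK 17: (10,0) -> (-7,0) [heading=0, draw]
FD 14: (-7,0) -> (7,0) [heading=0, draw]
Final: pos=(7,0), heading=0, 3 segment(s) drawn
Waypoints (4 total):
(0, 0)
(10, 0)
(-7, 0)
(7, 0)

Answer: (0, 0)
(10, 0)
(-7, 0)
(7, 0)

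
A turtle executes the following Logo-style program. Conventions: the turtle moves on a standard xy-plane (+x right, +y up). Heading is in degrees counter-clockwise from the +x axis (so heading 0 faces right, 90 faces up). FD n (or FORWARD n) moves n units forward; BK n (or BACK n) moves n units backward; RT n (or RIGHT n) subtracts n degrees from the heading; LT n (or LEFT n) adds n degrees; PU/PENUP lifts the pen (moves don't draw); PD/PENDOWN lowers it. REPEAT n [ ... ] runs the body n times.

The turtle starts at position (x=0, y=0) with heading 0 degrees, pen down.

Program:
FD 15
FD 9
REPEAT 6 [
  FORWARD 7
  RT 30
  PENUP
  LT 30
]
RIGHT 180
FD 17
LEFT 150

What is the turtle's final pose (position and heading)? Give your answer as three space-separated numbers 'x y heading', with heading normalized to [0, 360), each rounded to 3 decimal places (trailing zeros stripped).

Executing turtle program step by step:
Start: pos=(0,0), heading=0, pen down
FD 15: (0,0) -> (15,0) [heading=0, draw]
FD 9: (15,0) -> (24,0) [heading=0, draw]
REPEAT 6 [
  -- iteration 1/6 --
  FD 7: (24,0) -> (31,0) [heading=0, draw]
  RT 30: heading 0 -> 330
  PU: pen up
  LT 30: heading 330 -> 0
  -- iteration 2/6 --
  FD 7: (31,0) -> (38,0) [heading=0, move]
  RT 30: heading 0 -> 330
  PU: pen up
  LT 30: heading 330 -> 0
  -- iteration 3/6 --
  FD 7: (38,0) -> (45,0) [heading=0, move]
  RT 30: heading 0 -> 330
  PU: pen up
  LT 30: heading 330 -> 0
  -- iteration 4/6 --
  FD 7: (45,0) -> (52,0) [heading=0, move]
  RT 30: heading 0 -> 330
  PU: pen up
  LT 30: heading 330 -> 0
  -- iteration 5/6 --
  FD 7: (52,0) -> (59,0) [heading=0, move]
  RT 30: heading 0 -> 330
  PU: pen up
  LT 30: heading 330 -> 0
  -- iteration 6/6 --
  FD 7: (59,0) -> (66,0) [heading=0, move]
  RT 30: heading 0 -> 330
  PU: pen up
  LT 30: heading 330 -> 0
]
RT 180: heading 0 -> 180
FD 17: (66,0) -> (49,0) [heading=180, move]
LT 150: heading 180 -> 330
Final: pos=(49,0), heading=330, 3 segment(s) drawn

Answer: 49 0 330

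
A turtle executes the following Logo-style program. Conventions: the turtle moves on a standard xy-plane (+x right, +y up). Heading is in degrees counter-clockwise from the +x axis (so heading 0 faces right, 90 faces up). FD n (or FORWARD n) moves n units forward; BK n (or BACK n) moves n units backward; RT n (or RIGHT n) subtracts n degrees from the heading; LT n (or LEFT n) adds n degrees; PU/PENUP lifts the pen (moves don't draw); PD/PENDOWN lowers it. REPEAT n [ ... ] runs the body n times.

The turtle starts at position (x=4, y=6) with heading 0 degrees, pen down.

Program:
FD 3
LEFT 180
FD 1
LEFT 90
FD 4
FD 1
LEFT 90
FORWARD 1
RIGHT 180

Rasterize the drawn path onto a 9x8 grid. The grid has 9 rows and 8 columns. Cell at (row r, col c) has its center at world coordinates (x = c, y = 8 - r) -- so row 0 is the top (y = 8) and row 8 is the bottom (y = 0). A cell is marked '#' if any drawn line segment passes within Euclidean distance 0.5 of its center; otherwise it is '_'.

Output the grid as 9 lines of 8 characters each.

Answer: ________
________
____####
______#_
______#_
______#_
______#_
______##
________

Derivation:
Segment 0: (4,6) -> (7,6)
Segment 1: (7,6) -> (6,6)
Segment 2: (6,6) -> (6,2)
Segment 3: (6,2) -> (6,1)
Segment 4: (6,1) -> (7,1)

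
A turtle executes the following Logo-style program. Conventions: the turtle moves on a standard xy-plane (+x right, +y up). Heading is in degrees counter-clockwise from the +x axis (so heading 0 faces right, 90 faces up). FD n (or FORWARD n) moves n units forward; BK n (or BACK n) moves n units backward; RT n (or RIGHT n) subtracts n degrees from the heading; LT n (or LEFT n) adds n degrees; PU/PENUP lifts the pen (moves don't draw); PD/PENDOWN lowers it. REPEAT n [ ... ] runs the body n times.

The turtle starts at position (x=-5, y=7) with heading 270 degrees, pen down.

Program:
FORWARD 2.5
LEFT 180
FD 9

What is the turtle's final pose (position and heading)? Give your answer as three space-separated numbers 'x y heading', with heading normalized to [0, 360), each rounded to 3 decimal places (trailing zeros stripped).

Executing turtle program step by step:
Start: pos=(-5,7), heading=270, pen down
FD 2.5: (-5,7) -> (-5,4.5) [heading=270, draw]
LT 180: heading 270 -> 90
FD 9: (-5,4.5) -> (-5,13.5) [heading=90, draw]
Final: pos=(-5,13.5), heading=90, 2 segment(s) drawn

Answer: -5 13.5 90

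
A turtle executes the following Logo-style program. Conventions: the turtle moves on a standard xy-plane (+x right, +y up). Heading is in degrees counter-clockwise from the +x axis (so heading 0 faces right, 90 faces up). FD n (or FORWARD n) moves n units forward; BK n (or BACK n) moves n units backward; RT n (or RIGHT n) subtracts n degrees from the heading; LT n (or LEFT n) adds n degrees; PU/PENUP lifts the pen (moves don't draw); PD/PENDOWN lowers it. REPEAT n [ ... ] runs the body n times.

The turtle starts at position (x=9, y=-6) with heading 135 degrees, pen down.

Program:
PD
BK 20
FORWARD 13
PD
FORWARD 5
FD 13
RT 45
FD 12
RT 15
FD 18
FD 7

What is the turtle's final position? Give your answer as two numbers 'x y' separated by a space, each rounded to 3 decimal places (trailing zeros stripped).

Executing turtle program step by step:
Start: pos=(9,-6), heading=135, pen down
PD: pen down
BK 20: (9,-6) -> (23.142,-20.142) [heading=135, draw]
FD 13: (23.142,-20.142) -> (13.95,-10.95) [heading=135, draw]
PD: pen down
FD 5: (13.95,-10.95) -> (10.414,-7.414) [heading=135, draw]
FD 13: (10.414,-7.414) -> (1.222,1.778) [heading=135, draw]
RT 45: heading 135 -> 90
FD 12: (1.222,1.778) -> (1.222,13.778) [heading=90, draw]
RT 15: heading 90 -> 75
FD 18: (1.222,13.778) -> (5.881,31.165) [heading=75, draw]
FD 7: (5.881,31.165) -> (7.692,37.926) [heading=75, draw]
Final: pos=(7.692,37.926), heading=75, 7 segment(s) drawn

Answer: 7.692 37.926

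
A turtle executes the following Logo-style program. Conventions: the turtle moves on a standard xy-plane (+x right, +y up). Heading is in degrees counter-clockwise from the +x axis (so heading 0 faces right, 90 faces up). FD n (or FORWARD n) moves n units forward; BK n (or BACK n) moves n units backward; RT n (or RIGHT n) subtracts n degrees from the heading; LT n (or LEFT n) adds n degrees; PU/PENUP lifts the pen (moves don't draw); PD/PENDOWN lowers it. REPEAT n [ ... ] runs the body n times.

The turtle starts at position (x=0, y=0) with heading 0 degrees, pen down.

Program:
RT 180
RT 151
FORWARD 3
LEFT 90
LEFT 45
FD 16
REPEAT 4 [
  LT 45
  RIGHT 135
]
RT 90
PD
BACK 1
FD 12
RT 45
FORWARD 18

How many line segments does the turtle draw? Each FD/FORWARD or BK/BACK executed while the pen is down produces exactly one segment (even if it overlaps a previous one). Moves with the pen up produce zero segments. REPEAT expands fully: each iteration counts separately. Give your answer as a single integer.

Answer: 5

Derivation:
Executing turtle program step by step:
Start: pos=(0,0), heading=0, pen down
RT 180: heading 0 -> 180
RT 151: heading 180 -> 29
FD 3: (0,0) -> (2.624,1.454) [heading=29, draw]
LT 90: heading 29 -> 119
LT 45: heading 119 -> 164
FD 16: (2.624,1.454) -> (-12.756,5.865) [heading=164, draw]
REPEAT 4 [
  -- iteration 1/4 --
  LT 45: heading 164 -> 209
  RT 135: heading 209 -> 74
  -- iteration 2/4 --
  LT 45: heading 74 -> 119
  RT 135: heading 119 -> 344
  -- iteration 3/4 --
  LT 45: heading 344 -> 29
  RT 135: heading 29 -> 254
  -- iteration 4/4 --
  LT 45: heading 254 -> 299
  RT 135: heading 299 -> 164
]
RT 90: heading 164 -> 74
PD: pen down
BK 1: (-12.756,5.865) -> (-13.032,4.903) [heading=74, draw]
FD 12: (-13.032,4.903) -> (-9.724,16.439) [heading=74, draw]
RT 45: heading 74 -> 29
FD 18: (-9.724,16.439) -> (6.019,25.165) [heading=29, draw]
Final: pos=(6.019,25.165), heading=29, 5 segment(s) drawn
Segments drawn: 5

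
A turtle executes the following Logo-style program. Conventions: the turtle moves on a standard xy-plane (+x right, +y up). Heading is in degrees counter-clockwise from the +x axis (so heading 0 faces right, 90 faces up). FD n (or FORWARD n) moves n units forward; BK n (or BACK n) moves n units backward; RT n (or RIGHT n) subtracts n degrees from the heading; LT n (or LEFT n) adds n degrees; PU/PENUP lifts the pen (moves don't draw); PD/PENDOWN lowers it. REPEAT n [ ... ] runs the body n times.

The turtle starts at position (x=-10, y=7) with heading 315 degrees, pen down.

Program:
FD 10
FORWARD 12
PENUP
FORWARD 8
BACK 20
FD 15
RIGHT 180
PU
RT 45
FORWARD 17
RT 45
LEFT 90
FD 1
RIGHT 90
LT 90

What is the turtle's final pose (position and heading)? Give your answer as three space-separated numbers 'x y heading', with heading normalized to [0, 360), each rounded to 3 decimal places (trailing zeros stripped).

Answer: 6.971 7.029 135

Derivation:
Executing turtle program step by step:
Start: pos=(-10,7), heading=315, pen down
FD 10: (-10,7) -> (-2.929,-0.071) [heading=315, draw]
FD 12: (-2.929,-0.071) -> (5.556,-8.556) [heading=315, draw]
PU: pen up
FD 8: (5.556,-8.556) -> (11.213,-14.213) [heading=315, move]
BK 20: (11.213,-14.213) -> (-2.929,-0.071) [heading=315, move]
FD 15: (-2.929,-0.071) -> (7.678,-10.678) [heading=315, move]
RT 180: heading 315 -> 135
PU: pen up
RT 45: heading 135 -> 90
FD 17: (7.678,-10.678) -> (7.678,6.322) [heading=90, move]
RT 45: heading 90 -> 45
LT 90: heading 45 -> 135
FD 1: (7.678,6.322) -> (6.971,7.029) [heading=135, move]
RT 90: heading 135 -> 45
LT 90: heading 45 -> 135
Final: pos=(6.971,7.029), heading=135, 2 segment(s) drawn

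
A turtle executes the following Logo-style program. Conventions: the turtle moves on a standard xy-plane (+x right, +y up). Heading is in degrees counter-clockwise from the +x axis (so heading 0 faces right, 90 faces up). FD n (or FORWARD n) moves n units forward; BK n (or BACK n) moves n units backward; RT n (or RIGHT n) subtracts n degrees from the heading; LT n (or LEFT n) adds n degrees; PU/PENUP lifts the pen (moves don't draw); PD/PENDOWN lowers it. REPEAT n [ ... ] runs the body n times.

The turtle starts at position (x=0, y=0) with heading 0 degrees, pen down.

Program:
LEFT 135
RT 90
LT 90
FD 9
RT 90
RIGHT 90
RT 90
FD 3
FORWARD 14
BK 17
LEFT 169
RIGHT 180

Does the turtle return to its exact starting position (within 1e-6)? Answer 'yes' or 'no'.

Executing turtle program step by step:
Start: pos=(0,0), heading=0, pen down
LT 135: heading 0 -> 135
RT 90: heading 135 -> 45
LT 90: heading 45 -> 135
FD 9: (0,0) -> (-6.364,6.364) [heading=135, draw]
RT 90: heading 135 -> 45
RT 90: heading 45 -> 315
RT 90: heading 315 -> 225
FD 3: (-6.364,6.364) -> (-8.485,4.243) [heading=225, draw]
FD 14: (-8.485,4.243) -> (-18.385,-5.657) [heading=225, draw]
BK 17: (-18.385,-5.657) -> (-6.364,6.364) [heading=225, draw]
LT 169: heading 225 -> 34
RT 180: heading 34 -> 214
Final: pos=(-6.364,6.364), heading=214, 4 segment(s) drawn

Start position: (0, 0)
Final position: (-6.364, 6.364)
Distance = 9; >= 1e-6 -> NOT closed

Answer: no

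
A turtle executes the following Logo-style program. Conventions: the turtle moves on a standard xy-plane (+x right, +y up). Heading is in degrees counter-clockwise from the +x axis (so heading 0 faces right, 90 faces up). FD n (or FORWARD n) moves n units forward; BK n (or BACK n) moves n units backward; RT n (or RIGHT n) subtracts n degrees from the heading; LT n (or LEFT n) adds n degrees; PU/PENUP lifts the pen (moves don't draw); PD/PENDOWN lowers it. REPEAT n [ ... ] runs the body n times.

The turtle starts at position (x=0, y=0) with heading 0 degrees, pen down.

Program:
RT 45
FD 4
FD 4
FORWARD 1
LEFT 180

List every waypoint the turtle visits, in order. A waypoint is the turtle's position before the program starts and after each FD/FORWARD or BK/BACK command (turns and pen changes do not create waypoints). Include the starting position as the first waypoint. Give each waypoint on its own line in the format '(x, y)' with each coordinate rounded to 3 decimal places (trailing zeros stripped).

Answer: (0, 0)
(2.828, -2.828)
(5.657, -5.657)
(6.364, -6.364)

Derivation:
Executing turtle program step by step:
Start: pos=(0,0), heading=0, pen down
RT 45: heading 0 -> 315
FD 4: (0,0) -> (2.828,-2.828) [heading=315, draw]
FD 4: (2.828,-2.828) -> (5.657,-5.657) [heading=315, draw]
FD 1: (5.657,-5.657) -> (6.364,-6.364) [heading=315, draw]
LT 180: heading 315 -> 135
Final: pos=(6.364,-6.364), heading=135, 3 segment(s) drawn
Waypoints (4 total):
(0, 0)
(2.828, -2.828)
(5.657, -5.657)
(6.364, -6.364)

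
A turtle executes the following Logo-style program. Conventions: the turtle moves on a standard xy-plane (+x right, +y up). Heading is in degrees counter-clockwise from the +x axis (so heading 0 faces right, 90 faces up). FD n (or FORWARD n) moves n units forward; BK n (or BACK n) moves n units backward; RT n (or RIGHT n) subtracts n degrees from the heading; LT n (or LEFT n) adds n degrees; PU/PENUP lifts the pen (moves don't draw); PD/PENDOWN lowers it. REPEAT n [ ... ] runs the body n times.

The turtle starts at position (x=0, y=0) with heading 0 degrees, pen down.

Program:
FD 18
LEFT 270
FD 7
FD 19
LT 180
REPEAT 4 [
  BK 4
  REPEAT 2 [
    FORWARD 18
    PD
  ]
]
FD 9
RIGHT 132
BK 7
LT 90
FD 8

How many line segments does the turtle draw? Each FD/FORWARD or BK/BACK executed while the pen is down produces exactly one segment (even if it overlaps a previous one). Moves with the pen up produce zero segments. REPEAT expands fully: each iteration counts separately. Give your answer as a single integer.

Executing turtle program step by step:
Start: pos=(0,0), heading=0, pen down
FD 18: (0,0) -> (18,0) [heading=0, draw]
LT 270: heading 0 -> 270
FD 7: (18,0) -> (18,-7) [heading=270, draw]
FD 19: (18,-7) -> (18,-26) [heading=270, draw]
LT 180: heading 270 -> 90
REPEAT 4 [
  -- iteration 1/4 --
  BK 4: (18,-26) -> (18,-30) [heading=90, draw]
  REPEAT 2 [
    -- iteration 1/2 --
    FD 18: (18,-30) -> (18,-12) [heading=90, draw]
    PD: pen down
    -- iteration 2/2 --
    FD 18: (18,-12) -> (18,6) [heading=90, draw]
    PD: pen down
  ]
  -- iteration 2/4 --
  BK 4: (18,6) -> (18,2) [heading=90, draw]
  REPEAT 2 [
    -- iteration 1/2 --
    FD 18: (18,2) -> (18,20) [heading=90, draw]
    PD: pen down
    -- iteration 2/2 --
    FD 18: (18,20) -> (18,38) [heading=90, draw]
    PD: pen down
  ]
  -- iteration 3/4 --
  BK 4: (18,38) -> (18,34) [heading=90, draw]
  REPEAT 2 [
    -- iteration 1/2 --
    FD 18: (18,34) -> (18,52) [heading=90, draw]
    PD: pen down
    -- iteration 2/2 --
    FD 18: (18,52) -> (18,70) [heading=90, draw]
    PD: pen down
  ]
  -- iteration 4/4 --
  BK 4: (18,70) -> (18,66) [heading=90, draw]
  REPEAT 2 [
    -- iteration 1/2 --
    FD 18: (18,66) -> (18,84) [heading=90, draw]
    PD: pen down
    -- iteration 2/2 --
    FD 18: (18,84) -> (18,102) [heading=90, draw]
    PD: pen down
  ]
]
FD 9: (18,102) -> (18,111) [heading=90, draw]
RT 132: heading 90 -> 318
BK 7: (18,111) -> (12.798,115.684) [heading=318, draw]
LT 90: heading 318 -> 48
FD 8: (12.798,115.684) -> (18.151,121.629) [heading=48, draw]
Final: pos=(18.151,121.629), heading=48, 18 segment(s) drawn
Segments drawn: 18

Answer: 18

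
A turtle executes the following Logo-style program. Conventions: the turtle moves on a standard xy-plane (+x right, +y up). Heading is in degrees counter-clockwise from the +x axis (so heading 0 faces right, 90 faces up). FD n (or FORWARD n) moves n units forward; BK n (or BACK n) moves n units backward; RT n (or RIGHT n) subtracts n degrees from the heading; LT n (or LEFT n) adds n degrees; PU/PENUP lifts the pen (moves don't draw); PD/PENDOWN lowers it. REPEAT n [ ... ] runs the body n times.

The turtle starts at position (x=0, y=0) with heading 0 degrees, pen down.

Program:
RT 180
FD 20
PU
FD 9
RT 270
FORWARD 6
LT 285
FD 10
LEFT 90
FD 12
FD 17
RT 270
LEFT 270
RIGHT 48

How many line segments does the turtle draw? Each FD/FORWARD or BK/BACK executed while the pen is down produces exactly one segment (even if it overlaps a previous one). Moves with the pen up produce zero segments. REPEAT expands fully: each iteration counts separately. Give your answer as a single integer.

Answer: 1

Derivation:
Executing turtle program step by step:
Start: pos=(0,0), heading=0, pen down
RT 180: heading 0 -> 180
FD 20: (0,0) -> (-20,0) [heading=180, draw]
PU: pen up
FD 9: (-20,0) -> (-29,0) [heading=180, move]
RT 270: heading 180 -> 270
FD 6: (-29,0) -> (-29,-6) [heading=270, move]
LT 285: heading 270 -> 195
FD 10: (-29,-6) -> (-38.659,-8.588) [heading=195, move]
LT 90: heading 195 -> 285
FD 12: (-38.659,-8.588) -> (-35.553,-20.179) [heading=285, move]
FD 17: (-35.553,-20.179) -> (-31.154,-36.6) [heading=285, move]
RT 270: heading 285 -> 15
LT 270: heading 15 -> 285
RT 48: heading 285 -> 237
Final: pos=(-31.154,-36.6), heading=237, 1 segment(s) drawn
Segments drawn: 1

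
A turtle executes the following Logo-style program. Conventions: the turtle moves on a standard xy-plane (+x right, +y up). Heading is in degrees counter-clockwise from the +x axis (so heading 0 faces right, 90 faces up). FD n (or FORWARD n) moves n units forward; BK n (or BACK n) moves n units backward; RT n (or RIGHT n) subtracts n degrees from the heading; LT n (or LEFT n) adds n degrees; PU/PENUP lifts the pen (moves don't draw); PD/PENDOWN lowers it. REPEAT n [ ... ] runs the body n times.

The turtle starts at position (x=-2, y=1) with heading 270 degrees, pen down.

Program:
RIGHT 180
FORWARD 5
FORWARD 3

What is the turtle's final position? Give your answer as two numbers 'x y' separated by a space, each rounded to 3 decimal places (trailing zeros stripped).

Executing turtle program step by step:
Start: pos=(-2,1), heading=270, pen down
RT 180: heading 270 -> 90
FD 5: (-2,1) -> (-2,6) [heading=90, draw]
FD 3: (-2,6) -> (-2,9) [heading=90, draw]
Final: pos=(-2,9), heading=90, 2 segment(s) drawn

Answer: -2 9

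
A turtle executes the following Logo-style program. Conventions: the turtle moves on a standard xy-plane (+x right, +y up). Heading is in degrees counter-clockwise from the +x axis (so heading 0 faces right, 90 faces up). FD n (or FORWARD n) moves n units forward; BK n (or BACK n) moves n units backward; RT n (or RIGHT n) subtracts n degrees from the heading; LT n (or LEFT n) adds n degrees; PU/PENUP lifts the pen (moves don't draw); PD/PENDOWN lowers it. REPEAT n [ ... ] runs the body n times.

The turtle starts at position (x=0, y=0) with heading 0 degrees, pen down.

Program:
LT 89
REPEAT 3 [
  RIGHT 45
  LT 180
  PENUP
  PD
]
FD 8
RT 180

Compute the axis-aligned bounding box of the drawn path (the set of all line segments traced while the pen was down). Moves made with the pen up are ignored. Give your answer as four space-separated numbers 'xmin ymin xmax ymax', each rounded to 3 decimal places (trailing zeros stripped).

Executing turtle program step by step:
Start: pos=(0,0), heading=0, pen down
LT 89: heading 0 -> 89
REPEAT 3 [
  -- iteration 1/3 --
  RT 45: heading 89 -> 44
  LT 180: heading 44 -> 224
  PU: pen up
  PD: pen down
  -- iteration 2/3 --
  RT 45: heading 224 -> 179
  LT 180: heading 179 -> 359
  PU: pen up
  PD: pen down
  -- iteration 3/3 --
  RT 45: heading 359 -> 314
  LT 180: heading 314 -> 134
  PU: pen up
  PD: pen down
]
FD 8: (0,0) -> (-5.557,5.755) [heading=134, draw]
RT 180: heading 134 -> 314
Final: pos=(-5.557,5.755), heading=314, 1 segment(s) drawn

Segment endpoints: x in {-5.557, 0}, y in {0, 5.755}
xmin=-5.557, ymin=0, xmax=0, ymax=5.755

Answer: -5.557 0 0 5.755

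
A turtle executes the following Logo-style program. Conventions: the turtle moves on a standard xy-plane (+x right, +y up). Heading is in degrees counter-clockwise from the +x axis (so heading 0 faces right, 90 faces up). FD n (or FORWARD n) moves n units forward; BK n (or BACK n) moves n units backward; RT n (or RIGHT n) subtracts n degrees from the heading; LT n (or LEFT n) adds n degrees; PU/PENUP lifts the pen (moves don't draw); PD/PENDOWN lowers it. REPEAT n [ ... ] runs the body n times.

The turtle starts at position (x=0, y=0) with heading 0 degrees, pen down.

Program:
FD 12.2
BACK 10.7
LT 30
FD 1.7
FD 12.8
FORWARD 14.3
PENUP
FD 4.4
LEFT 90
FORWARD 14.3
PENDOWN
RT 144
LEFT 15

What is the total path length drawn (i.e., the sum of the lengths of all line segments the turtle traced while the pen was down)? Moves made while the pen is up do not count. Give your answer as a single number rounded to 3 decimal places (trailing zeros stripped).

Executing turtle program step by step:
Start: pos=(0,0), heading=0, pen down
FD 12.2: (0,0) -> (12.2,0) [heading=0, draw]
BK 10.7: (12.2,0) -> (1.5,0) [heading=0, draw]
LT 30: heading 0 -> 30
FD 1.7: (1.5,0) -> (2.972,0.85) [heading=30, draw]
FD 12.8: (2.972,0.85) -> (14.057,7.25) [heading=30, draw]
FD 14.3: (14.057,7.25) -> (26.442,14.4) [heading=30, draw]
PU: pen up
FD 4.4: (26.442,14.4) -> (30.252,16.6) [heading=30, move]
LT 90: heading 30 -> 120
FD 14.3: (30.252,16.6) -> (23.102,28.984) [heading=120, move]
PD: pen down
RT 144: heading 120 -> 336
LT 15: heading 336 -> 351
Final: pos=(23.102,28.984), heading=351, 5 segment(s) drawn

Segment lengths:
  seg 1: (0,0) -> (12.2,0), length = 12.2
  seg 2: (12.2,0) -> (1.5,0), length = 10.7
  seg 3: (1.5,0) -> (2.972,0.85), length = 1.7
  seg 4: (2.972,0.85) -> (14.057,7.25), length = 12.8
  seg 5: (14.057,7.25) -> (26.442,14.4), length = 14.3
Total = 51.7

Answer: 51.7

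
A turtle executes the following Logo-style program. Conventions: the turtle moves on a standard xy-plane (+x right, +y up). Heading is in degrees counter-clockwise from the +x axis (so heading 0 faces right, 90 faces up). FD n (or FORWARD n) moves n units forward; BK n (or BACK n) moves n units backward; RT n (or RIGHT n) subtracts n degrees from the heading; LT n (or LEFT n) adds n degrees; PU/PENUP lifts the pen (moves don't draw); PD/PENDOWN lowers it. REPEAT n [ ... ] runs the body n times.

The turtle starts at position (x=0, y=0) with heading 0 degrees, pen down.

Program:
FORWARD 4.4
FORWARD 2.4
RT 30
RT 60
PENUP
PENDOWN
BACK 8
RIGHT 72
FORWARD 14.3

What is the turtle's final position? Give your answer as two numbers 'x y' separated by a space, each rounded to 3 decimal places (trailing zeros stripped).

Answer: -6.8 3.581

Derivation:
Executing turtle program step by step:
Start: pos=(0,0), heading=0, pen down
FD 4.4: (0,0) -> (4.4,0) [heading=0, draw]
FD 2.4: (4.4,0) -> (6.8,0) [heading=0, draw]
RT 30: heading 0 -> 330
RT 60: heading 330 -> 270
PU: pen up
PD: pen down
BK 8: (6.8,0) -> (6.8,8) [heading=270, draw]
RT 72: heading 270 -> 198
FD 14.3: (6.8,8) -> (-6.8,3.581) [heading=198, draw]
Final: pos=(-6.8,3.581), heading=198, 4 segment(s) drawn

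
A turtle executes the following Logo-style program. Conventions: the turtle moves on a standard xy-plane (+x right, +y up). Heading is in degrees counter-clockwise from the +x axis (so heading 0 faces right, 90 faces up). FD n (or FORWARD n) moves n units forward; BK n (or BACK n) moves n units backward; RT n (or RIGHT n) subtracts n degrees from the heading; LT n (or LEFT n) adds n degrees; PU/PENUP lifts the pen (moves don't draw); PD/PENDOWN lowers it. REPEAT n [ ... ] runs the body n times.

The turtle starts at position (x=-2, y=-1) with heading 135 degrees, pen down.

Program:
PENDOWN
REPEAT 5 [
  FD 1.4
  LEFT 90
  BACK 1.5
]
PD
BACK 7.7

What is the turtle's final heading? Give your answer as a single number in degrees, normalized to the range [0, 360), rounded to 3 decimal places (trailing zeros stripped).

Answer: 225

Derivation:
Executing turtle program step by step:
Start: pos=(-2,-1), heading=135, pen down
PD: pen down
REPEAT 5 [
  -- iteration 1/5 --
  FD 1.4: (-2,-1) -> (-2.99,-0.01) [heading=135, draw]
  LT 90: heading 135 -> 225
  BK 1.5: (-2.99,-0.01) -> (-1.929,1.051) [heading=225, draw]
  -- iteration 2/5 --
  FD 1.4: (-1.929,1.051) -> (-2.919,0.061) [heading=225, draw]
  LT 90: heading 225 -> 315
  BK 1.5: (-2.919,0.061) -> (-3.98,1.121) [heading=315, draw]
  -- iteration 3/5 --
  FD 1.4: (-3.98,1.121) -> (-2.99,0.131) [heading=315, draw]
  LT 90: heading 315 -> 45
  BK 1.5: (-2.99,0.131) -> (-4.051,-0.929) [heading=45, draw]
  -- iteration 4/5 --
  FD 1.4: (-4.051,-0.929) -> (-3.061,0.061) [heading=45, draw]
  LT 90: heading 45 -> 135
  BK 1.5: (-3.061,0.061) -> (-2,-1) [heading=135, draw]
  -- iteration 5/5 --
  FD 1.4: (-2,-1) -> (-2.99,-0.01) [heading=135, draw]
  LT 90: heading 135 -> 225
  BK 1.5: (-2.99,-0.01) -> (-1.929,1.051) [heading=225, draw]
]
PD: pen down
BK 7.7: (-1.929,1.051) -> (3.515,6.495) [heading=225, draw]
Final: pos=(3.515,6.495), heading=225, 11 segment(s) drawn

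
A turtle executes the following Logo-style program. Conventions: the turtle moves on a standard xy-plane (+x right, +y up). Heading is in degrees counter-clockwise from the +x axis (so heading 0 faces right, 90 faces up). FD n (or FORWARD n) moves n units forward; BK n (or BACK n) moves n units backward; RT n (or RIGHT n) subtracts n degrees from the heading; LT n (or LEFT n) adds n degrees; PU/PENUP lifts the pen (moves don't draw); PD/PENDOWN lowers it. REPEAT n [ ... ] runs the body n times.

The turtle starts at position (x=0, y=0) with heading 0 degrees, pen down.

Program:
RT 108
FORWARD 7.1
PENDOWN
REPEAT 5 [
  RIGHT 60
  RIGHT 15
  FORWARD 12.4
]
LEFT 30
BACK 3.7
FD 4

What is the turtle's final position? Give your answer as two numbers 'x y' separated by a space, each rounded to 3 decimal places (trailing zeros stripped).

Answer: -4.579 -8.259

Derivation:
Executing turtle program step by step:
Start: pos=(0,0), heading=0, pen down
RT 108: heading 0 -> 252
FD 7.1: (0,0) -> (-2.194,-6.753) [heading=252, draw]
PD: pen down
REPEAT 5 [
  -- iteration 1/5 --
  RT 60: heading 252 -> 192
  RT 15: heading 192 -> 177
  FD 12.4: (-2.194,-6.753) -> (-14.577,-6.104) [heading=177, draw]
  -- iteration 2/5 --
  RT 60: heading 177 -> 117
  RT 15: heading 117 -> 102
  FD 12.4: (-14.577,-6.104) -> (-17.155,6.025) [heading=102, draw]
  -- iteration 3/5 --
  RT 60: heading 102 -> 42
  RT 15: heading 42 -> 27
  FD 12.4: (-17.155,6.025) -> (-6.107,11.655) [heading=27, draw]
  -- iteration 4/5 --
  RT 60: heading 27 -> 327
  RT 15: heading 327 -> 312
  FD 12.4: (-6.107,11.655) -> (2.191,2.44) [heading=312, draw]
  -- iteration 5/5 --
  RT 60: heading 312 -> 252
  RT 15: heading 252 -> 237
  FD 12.4: (2.191,2.44) -> (-4.563,-7.96) [heading=237, draw]
]
LT 30: heading 237 -> 267
BK 3.7: (-4.563,-7.96) -> (-4.369,-4.265) [heading=267, draw]
FD 4: (-4.369,-4.265) -> (-4.579,-8.259) [heading=267, draw]
Final: pos=(-4.579,-8.259), heading=267, 8 segment(s) drawn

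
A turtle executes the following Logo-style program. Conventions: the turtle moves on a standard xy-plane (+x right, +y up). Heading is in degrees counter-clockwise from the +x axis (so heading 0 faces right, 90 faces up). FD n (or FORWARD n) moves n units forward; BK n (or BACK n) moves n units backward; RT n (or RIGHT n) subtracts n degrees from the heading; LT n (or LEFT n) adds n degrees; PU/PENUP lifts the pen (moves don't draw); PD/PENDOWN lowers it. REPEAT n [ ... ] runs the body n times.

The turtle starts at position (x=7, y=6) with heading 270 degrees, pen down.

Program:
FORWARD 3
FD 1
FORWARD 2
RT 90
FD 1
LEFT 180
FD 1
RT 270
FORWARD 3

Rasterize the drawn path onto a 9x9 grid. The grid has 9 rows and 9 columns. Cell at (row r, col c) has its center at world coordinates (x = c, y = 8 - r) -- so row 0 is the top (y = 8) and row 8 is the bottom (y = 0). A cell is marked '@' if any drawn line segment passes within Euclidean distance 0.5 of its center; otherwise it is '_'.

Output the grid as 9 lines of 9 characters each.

Answer: _________
_________
_______@_
_______@_
_______@_
_______@_
_______@_
_______@_
______@@_

Derivation:
Segment 0: (7,6) -> (7,3)
Segment 1: (7,3) -> (7,2)
Segment 2: (7,2) -> (7,0)
Segment 3: (7,0) -> (6,0)
Segment 4: (6,0) -> (7,-0)
Segment 5: (7,-0) -> (7,3)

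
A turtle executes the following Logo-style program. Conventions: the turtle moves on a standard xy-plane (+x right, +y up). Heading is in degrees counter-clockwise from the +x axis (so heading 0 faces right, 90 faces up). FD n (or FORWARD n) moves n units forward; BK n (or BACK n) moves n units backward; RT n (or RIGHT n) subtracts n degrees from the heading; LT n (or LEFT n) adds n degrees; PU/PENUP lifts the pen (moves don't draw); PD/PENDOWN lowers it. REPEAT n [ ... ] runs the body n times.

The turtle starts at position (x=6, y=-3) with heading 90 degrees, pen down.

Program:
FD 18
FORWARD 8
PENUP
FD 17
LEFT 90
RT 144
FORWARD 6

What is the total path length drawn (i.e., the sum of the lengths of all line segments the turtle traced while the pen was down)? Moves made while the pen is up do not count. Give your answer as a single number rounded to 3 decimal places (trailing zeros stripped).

Executing turtle program step by step:
Start: pos=(6,-3), heading=90, pen down
FD 18: (6,-3) -> (6,15) [heading=90, draw]
FD 8: (6,15) -> (6,23) [heading=90, draw]
PU: pen up
FD 17: (6,23) -> (6,40) [heading=90, move]
LT 90: heading 90 -> 180
RT 144: heading 180 -> 36
FD 6: (6,40) -> (10.854,43.527) [heading=36, move]
Final: pos=(10.854,43.527), heading=36, 2 segment(s) drawn

Segment lengths:
  seg 1: (6,-3) -> (6,15), length = 18
  seg 2: (6,15) -> (6,23), length = 8
Total = 26

Answer: 26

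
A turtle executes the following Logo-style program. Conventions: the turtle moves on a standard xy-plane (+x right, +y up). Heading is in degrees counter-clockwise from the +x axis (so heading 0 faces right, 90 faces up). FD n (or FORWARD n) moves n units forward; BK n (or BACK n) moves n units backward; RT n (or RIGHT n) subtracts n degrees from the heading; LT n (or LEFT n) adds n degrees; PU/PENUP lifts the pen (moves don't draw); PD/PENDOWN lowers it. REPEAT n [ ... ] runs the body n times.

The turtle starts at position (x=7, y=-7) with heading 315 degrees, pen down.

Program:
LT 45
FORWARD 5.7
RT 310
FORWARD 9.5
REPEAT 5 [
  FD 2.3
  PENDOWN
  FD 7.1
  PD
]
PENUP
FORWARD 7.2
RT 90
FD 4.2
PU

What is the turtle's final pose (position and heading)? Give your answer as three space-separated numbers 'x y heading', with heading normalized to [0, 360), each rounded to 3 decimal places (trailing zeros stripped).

Answer: 56.863 39.097 320

Derivation:
Executing turtle program step by step:
Start: pos=(7,-7), heading=315, pen down
LT 45: heading 315 -> 0
FD 5.7: (7,-7) -> (12.7,-7) [heading=0, draw]
RT 310: heading 0 -> 50
FD 9.5: (12.7,-7) -> (18.806,0.277) [heading=50, draw]
REPEAT 5 [
  -- iteration 1/5 --
  FD 2.3: (18.806,0.277) -> (20.285,2.039) [heading=50, draw]
  PD: pen down
  FD 7.1: (20.285,2.039) -> (24.849,7.478) [heading=50, draw]
  PD: pen down
  -- iteration 2/5 --
  FD 2.3: (24.849,7.478) -> (26.327,9.24) [heading=50, draw]
  PD: pen down
  FD 7.1: (26.327,9.24) -> (30.891,14.679) [heading=50, draw]
  PD: pen down
  -- iteration 3/5 --
  FD 2.3: (30.891,14.679) -> (32.369,16.441) [heading=50, draw]
  PD: pen down
  FD 7.1: (32.369,16.441) -> (36.933,21.88) [heading=50, draw]
  PD: pen down
  -- iteration 4/5 --
  FD 2.3: (36.933,21.88) -> (38.412,23.642) [heading=50, draw]
  PD: pen down
  FD 7.1: (38.412,23.642) -> (42.975,29.081) [heading=50, draw]
  PD: pen down
  -- iteration 5/5 --
  FD 2.3: (42.975,29.081) -> (44.454,30.843) [heading=50, draw]
  PD: pen down
  FD 7.1: (44.454,30.843) -> (49.017,36.282) [heading=50, draw]
  PD: pen down
]
PU: pen up
FD 7.2: (49.017,36.282) -> (53.646,41.797) [heading=50, move]
RT 90: heading 50 -> 320
FD 4.2: (53.646,41.797) -> (56.863,39.097) [heading=320, move]
PU: pen up
Final: pos=(56.863,39.097), heading=320, 12 segment(s) drawn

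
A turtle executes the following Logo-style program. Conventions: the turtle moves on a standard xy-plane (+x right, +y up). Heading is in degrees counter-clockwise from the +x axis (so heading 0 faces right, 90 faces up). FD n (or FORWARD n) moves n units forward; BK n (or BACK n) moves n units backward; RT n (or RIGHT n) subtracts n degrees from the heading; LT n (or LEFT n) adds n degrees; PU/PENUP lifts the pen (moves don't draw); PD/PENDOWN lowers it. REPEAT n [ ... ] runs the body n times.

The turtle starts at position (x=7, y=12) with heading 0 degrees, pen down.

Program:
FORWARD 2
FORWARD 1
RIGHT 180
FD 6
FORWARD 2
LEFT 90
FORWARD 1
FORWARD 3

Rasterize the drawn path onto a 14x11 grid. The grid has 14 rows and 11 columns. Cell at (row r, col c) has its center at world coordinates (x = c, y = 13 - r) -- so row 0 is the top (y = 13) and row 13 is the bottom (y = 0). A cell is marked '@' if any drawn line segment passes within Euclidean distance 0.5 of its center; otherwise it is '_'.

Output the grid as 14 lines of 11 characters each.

Segment 0: (7,12) -> (9,12)
Segment 1: (9,12) -> (10,12)
Segment 2: (10,12) -> (4,12)
Segment 3: (4,12) -> (2,12)
Segment 4: (2,12) -> (2,11)
Segment 5: (2,11) -> (2,8)

Answer: ___________
__@@@@@@@@@
__@________
__@________
__@________
__@________
___________
___________
___________
___________
___________
___________
___________
___________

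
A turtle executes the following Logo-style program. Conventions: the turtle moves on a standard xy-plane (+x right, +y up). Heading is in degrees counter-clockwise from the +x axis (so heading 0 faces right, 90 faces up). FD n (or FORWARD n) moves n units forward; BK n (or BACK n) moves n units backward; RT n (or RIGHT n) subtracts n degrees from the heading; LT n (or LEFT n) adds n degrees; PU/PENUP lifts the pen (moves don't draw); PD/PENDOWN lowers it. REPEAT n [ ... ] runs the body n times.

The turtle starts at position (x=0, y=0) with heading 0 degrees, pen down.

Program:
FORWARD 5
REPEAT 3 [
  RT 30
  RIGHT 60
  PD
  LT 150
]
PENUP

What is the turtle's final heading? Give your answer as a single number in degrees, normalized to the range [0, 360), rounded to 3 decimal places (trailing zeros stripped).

Executing turtle program step by step:
Start: pos=(0,0), heading=0, pen down
FD 5: (0,0) -> (5,0) [heading=0, draw]
REPEAT 3 [
  -- iteration 1/3 --
  RT 30: heading 0 -> 330
  RT 60: heading 330 -> 270
  PD: pen down
  LT 150: heading 270 -> 60
  -- iteration 2/3 --
  RT 30: heading 60 -> 30
  RT 60: heading 30 -> 330
  PD: pen down
  LT 150: heading 330 -> 120
  -- iteration 3/3 --
  RT 30: heading 120 -> 90
  RT 60: heading 90 -> 30
  PD: pen down
  LT 150: heading 30 -> 180
]
PU: pen up
Final: pos=(5,0), heading=180, 1 segment(s) drawn

Answer: 180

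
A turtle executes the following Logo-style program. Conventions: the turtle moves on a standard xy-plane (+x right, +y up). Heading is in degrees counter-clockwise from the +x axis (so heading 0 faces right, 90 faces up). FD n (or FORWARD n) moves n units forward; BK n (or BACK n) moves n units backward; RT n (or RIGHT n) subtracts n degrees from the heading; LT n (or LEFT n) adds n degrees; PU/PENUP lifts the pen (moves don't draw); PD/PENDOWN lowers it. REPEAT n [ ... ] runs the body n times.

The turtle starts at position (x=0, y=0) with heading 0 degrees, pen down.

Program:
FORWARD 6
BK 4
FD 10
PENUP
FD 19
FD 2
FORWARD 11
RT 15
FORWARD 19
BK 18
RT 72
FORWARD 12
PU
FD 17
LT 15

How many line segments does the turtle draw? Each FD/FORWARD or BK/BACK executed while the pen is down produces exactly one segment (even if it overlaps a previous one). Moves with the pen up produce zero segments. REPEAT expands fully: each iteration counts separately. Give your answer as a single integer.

Answer: 3

Derivation:
Executing turtle program step by step:
Start: pos=(0,0), heading=0, pen down
FD 6: (0,0) -> (6,0) [heading=0, draw]
BK 4: (6,0) -> (2,0) [heading=0, draw]
FD 10: (2,0) -> (12,0) [heading=0, draw]
PU: pen up
FD 19: (12,0) -> (31,0) [heading=0, move]
FD 2: (31,0) -> (33,0) [heading=0, move]
FD 11: (33,0) -> (44,0) [heading=0, move]
RT 15: heading 0 -> 345
FD 19: (44,0) -> (62.353,-4.918) [heading=345, move]
BK 18: (62.353,-4.918) -> (44.966,-0.259) [heading=345, move]
RT 72: heading 345 -> 273
FD 12: (44.966,-0.259) -> (45.594,-12.242) [heading=273, move]
PU: pen up
FD 17: (45.594,-12.242) -> (46.484,-29.219) [heading=273, move]
LT 15: heading 273 -> 288
Final: pos=(46.484,-29.219), heading=288, 3 segment(s) drawn
Segments drawn: 3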